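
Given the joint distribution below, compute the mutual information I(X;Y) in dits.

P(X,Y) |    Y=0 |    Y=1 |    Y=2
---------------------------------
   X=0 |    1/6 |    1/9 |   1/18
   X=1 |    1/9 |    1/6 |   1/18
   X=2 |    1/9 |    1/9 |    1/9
0.0123 dits

Mutual information: I(X;Y) = H(X) + H(Y) - H(X,Y)

Marginals:
P(X) = (1/3, 1/3, 1/3), H(X) = 0.4771 dits
P(Y) = (7/18, 7/18, 2/9), H(Y) = 0.4642 dits

Joint entropy: H(X,Y) = 0.9290 dits

I(X;Y) = 0.4771 + 0.4642 - 0.9290 = 0.0123 dits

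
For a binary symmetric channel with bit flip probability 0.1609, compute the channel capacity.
0.3635 bits

For a binary symmetric channel (BSC) with error probability p:
Capacity C = 1 - H(p) bits per symbol

where H(p) = -p log₂(p) - (1-p) log₂(1-p) is the binary entropy function.

H(0.1609) = 0.6365 bits
C = 1 - 0.6365 = 0.3635 bits per symbol

This means we can reliably transmit up to 0.3635 bits of information per channel use.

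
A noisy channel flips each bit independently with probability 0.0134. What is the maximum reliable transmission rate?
0.8974 bits

For a binary symmetric channel (BSC) with error probability p:
Capacity C = 1 - H(p) bits per symbol

where H(p) = -p log₂(p) - (1-p) log₂(1-p) is the binary entropy function.

H(0.0134) = 0.1026 bits
C = 1 - 0.1026 = 0.8974 bits per symbol

This means we can reliably transmit up to 0.8974 bits of information per channel use.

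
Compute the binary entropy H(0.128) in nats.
0.3826 nats

The binary entropy function is:
H(p) = -p log(p) - (1-p) log(1-p)

H(0.128) = -0.128 × log_e(0.128) - 0.872 × log_e(0.872)
H(0.128) = 0.3826 nats

Note: Binary entropy is maximized at p=0.5 (H=1 bit) and minimized at p=0 or p=1 (H=0).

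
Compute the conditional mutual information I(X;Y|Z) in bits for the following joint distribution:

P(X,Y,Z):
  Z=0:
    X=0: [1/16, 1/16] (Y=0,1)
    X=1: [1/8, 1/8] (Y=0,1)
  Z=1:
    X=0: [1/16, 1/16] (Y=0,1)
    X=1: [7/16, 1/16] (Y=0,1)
0.0544 bits

Conditional mutual information: I(X;Y|Z) = H(X|Z) + H(Y|Z) - H(X,Y|Z)

H(Z) = 0.9544
H(X,Z) = 1.7500 → H(X|Z) = 0.7956
H(Y,Z) = 1.7806 → H(Y|Z) = 0.8262
H(X,Y,Z) = 2.5218 → H(X,Y|Z) = 1.5673

I(X;Y|Z) = 0.7956 + 0.8262 - 1.5673 = 0.0544 bits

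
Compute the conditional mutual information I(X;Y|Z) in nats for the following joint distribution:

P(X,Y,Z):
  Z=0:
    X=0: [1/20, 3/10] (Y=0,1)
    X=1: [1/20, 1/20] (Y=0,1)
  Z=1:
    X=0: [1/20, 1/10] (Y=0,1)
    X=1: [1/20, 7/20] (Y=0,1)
0.0401 nats

Conditional mutual information: I(X;Y|Z) = H(X|Z) + H(Y|Z) - H(X,Y|Z)

H(Z) = 0.6881
H(X,Z) = 1.2488 → H(X|Z) = 0.5606
H(Y,Z) = 1.1873 → H(Y|Z) = 0.4991
H(X,Y,Z) = 1.7078 → H(X,Y|Z) = 1.0197

I(X;Y|Z) = 0.5606 + 0.4991 - 1.0197 = 0.0401 nats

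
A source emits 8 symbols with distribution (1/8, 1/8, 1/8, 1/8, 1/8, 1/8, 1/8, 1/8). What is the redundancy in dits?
0.0000 dits

Redundancy measures how far a source is from maximum entropy:
R = H_max - H(X)

Maximum entropy for 8 symbols: H_max = log_10(8) = 0.9031 dits
Actual entropy: H(X) = 0.9031 dits
Redundancy: R = 0.9031 - 0.9031 = 0.0000 dits

This redundancy represents potential for compression: the source could be compressed by 0.0000 dits per symbol.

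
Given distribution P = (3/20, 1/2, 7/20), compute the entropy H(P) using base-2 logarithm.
1.4406 bits

Shannon entropy is H(X) = -Σ p(x) log p(x).

For P = (3/20, 1/2, 7/20):
H = -3/20 × log_2(3/20) -1/2 × log_2(1/2) -7/20 × log_2(7/20)
H = 1.4406 bits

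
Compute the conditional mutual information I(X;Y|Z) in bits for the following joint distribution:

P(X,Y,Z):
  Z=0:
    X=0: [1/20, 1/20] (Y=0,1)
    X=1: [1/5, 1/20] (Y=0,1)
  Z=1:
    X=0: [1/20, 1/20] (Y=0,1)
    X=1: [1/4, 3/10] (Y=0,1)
0.0221 bits

Conditional mutual information: I(X;Y|Z) = H(X|Z) + H(Y|Z) - H(X,Y|Z)

H(Z) = 0.9341
H(X,Z) = 1.6388 → H(X|Z) = 0.7047
H(Y,Z) = 1.8834 → H(Y|Z) = 0.9493
H(X,Y,Z) = 2.5660 → H(X,Y|Z) = 1.6319

I(X;Y|Z) = 0.7047 + 0.9493 - 1.6319 = 0.0221 bits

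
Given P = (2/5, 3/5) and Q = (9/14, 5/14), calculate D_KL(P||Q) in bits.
0.1753 bits

KL divergence: D_KL(P||Q) = Σ p(x) log(p(x)/q(x))

Computing term by term:
  x=0: 2/5 × log_2[(2/5)/(9/14)] = 2/5 × -0.6845 = -0.2738
  x=1: 3/5 × log_2[(3/5)/(5/14)] = 3/5 × 0.7485 = 0.4491

D_KL(P||Q) = 0.1753 bits

Note: KL divergence is always non-negative and equals 0 iff P = Q.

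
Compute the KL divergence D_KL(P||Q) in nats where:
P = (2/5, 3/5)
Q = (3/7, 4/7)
0.0017 nats

KL divergence: D_KL(P||Q) = Σ p(x) log(p(x)/q(x))

Computing term by term:
  x=0: 2/5 × log_e[(2/5)/(3/7)] = 2/5 × -0.0690 = -0.0276
  x=1: 3/5 × log_e[(3/5)/(4/7)] = 3/5 × 0.0488 = 0.0293

D_KL(P||Q) = 0.0017 nats

Note: KL divergence is always non-negative and equals 0 iff P = Q.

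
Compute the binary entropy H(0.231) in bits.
0.7798 bits

The binary entropy function is:
H(p) = -p log(p) - (1-p) log(1-p)

H(0.231) = -0.231 × log_2(0.231) - 0.769 × log_2(0.769)
H(0.231) = 0.7798 bits

Note: Binary entropy is maximized at p=0.5 (H=1 bit) and minimized at p=0 or p=1 (H=0).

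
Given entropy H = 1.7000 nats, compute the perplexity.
5.4739

Perplexity is e^H (or exp(H) for natural log).

H = 1.7000 nats
Perplexity = e^1.7000 = 5.4739

Interpretation: The model's uncertainty is equivalent to choosing uniformly among 5.5 options.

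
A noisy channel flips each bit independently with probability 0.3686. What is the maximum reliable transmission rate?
0.0504 bits

For a binary symmetric channel (BSC) with error probability p:
Capacity C = 1 - H(p) bits per symbol

where H(p) = -p log₂(p) - (1-p) log₂(1-p) is the binary entropy function.

H(0.3686) = 0.9496 bits
C = 1 - 0.9496 = 0.0504 bits per symbol

This means we can reliably transmit up to 0.0504 bits of information per channel use.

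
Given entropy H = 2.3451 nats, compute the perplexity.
10.4343

Perplexity is e^H (or exp(H) for natural log).

H = 2.3451 nats
Perplexity = e^2.3451 = 10.4343

Interpretation: The model's uncertainty is equivalent to choosing uniformly among 10.4 options.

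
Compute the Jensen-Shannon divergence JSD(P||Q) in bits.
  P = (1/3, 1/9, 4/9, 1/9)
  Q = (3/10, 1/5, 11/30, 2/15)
0.0133 bits

Jensen-Shannon divergence is:
JSD(P||Q) = 0.5 × D_KL(P||M) + 0.5 × D_KL(Q||M)
where M = 0.5 × (P + Q) is the mixture distribution.

M = 0.5 × (1/3, 1/9, 4/9, 1/9) + 0.5 × (3/10, 1/5, 11/30, 2/15) = (0.316667, 0.155556, 0.405556, 0.122222)

D_KL(P||M) = 0.0142 bits
D_KL(Q||M) = 0.0125 bits

JSD(P||Q) = 0.5 × 0.0142 + 0.5 × 0.0125 = 0.0133 bits

Unlike KL divergence, JSD is symmetric and bounded: 0 ≤ JSD ≤ log(2).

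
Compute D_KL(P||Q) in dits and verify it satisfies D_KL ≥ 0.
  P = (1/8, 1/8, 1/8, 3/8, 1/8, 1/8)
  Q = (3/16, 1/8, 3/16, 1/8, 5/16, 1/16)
0.1228 dits

KL divergence satisfies the Gibbs inequality: D_KL(P||Q) ≥ 0 for all distributions P, Q.

D_KL(P||Q) = Σ p(x) log(p(x)/q(x))
Term by term:
  x=0: 1/8 × log_10[(1/8)/(3/16)] = -0.0220
  x=1: 1/8 × log_10[(1/8)/(1/8)] = 0.0000
  x=2: 1/8 × log_10[(1/8)/(3/16)] = -0.0220
  x=3: 3/8 × log_10[(3/8)/(1/8)] = 0.1789
  x=4: 1/8 × log_10[(1/8)/(5/16)] = -0.0497
  x=5: 1/8 × log_10[(1/8)/(1/16)] = 0.0376
D_KL(P||Q) = 0.1228 dits

D_KL(P||Q) = 0.1228 ≥ 0 ✓

This non-negativity is a fundamental property: relative entropy cannot be negative because it measures how different Q is from P.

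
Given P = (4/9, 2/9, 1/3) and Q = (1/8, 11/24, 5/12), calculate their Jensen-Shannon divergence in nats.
0.0707 nats

Jensen-Shannon divergence is:
JSD(P||Q) = 0.5 × D_KL(P||M) + 0.5 × D_KL(Q||M)
where M = 0.5 × (P + Q) is the mixture distribution.

M = 0.5 × (4/9, 2/9, 1/3) + 0.5 × (1/8, 11/24, 5/12) = (0.284722, 0.340278, 3/8)

D_KL(P||M) = 0.0640 nats
D_KL(Q||M) = 0.0775 nats

JSD(P||Q) = 0.5 × 0.0640 + 0.5 × 0.0775 = 0.0707 nats

Unlike KL divergence, JSD is symmetric and bounded: 0 ≤ JSD ≤ log(2).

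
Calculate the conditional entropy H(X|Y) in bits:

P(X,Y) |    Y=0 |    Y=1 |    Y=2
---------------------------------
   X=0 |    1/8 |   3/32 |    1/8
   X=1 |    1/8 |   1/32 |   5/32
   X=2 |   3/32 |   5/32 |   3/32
1.5037 bits

Using the chain rule: H(X|Y) = H(X,Y) - H(Y)

First, compute H(X,Y) = 3.0786 bits

Marginal P(Y) = (11/32, 9/32, 3/8)
H(Y) = 1.5749 bits

H(X|Y) = H(X,Y) - H(Y) = 3.0786 - 1.5749 = 1.5037 bits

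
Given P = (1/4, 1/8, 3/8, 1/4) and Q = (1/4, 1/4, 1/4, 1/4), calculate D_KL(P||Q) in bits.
0.0944 bits

KL divergence: D_KL(P||Q) = Σ p(x) log(p(x)/q(x))

Computing term by term:
  x=0: 1/4 × log_2[(1/4)/(1/4)] = 1/4 × 0.0000 = 0.0000
  x=1: 1/8 × log_2[(1/8)/(1/4)] = 1/8 × -1.0000 = -0.1250
  x=2: 3/8 × log_2[(3/8)/(1/4)] = 3/8 × 0.5850 = 0.2194
  x=3: 1/4 × log_2[(1/4)/(1/4)] = 1/4 × 0.0000 = 0.0000

D_KL(P||Q) = 0.0944 bits

Note: KL divergence is always non-negative and equals 0 iff P = Q.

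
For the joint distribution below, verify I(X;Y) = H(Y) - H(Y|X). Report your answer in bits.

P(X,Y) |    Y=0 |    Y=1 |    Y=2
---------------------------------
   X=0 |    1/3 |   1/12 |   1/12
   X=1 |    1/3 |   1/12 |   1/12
I(X;Y) = 0.0000 bits

Mutual information has multiple equivalent forms:
- I(X;Y) = H(X) - H(X|Y)
- I(X;Y) = H(Y) - H(Y|X)
- I(X;Y) = H(X) + H(Y) - H(X,Y)

Computing all quantities:
H(X) = 1.0000, H(Y) = 1.2516, H(X,Y) = 2.2516
H(X|Y) = 1.0000, H(Y|X) = 1.2516

Verification:
H(X) - H(X|Y) = 1.0000 - 1.0000 = 0.0000
H(Y) - H(Y|X) = 1.2516 - 1.2516 = 0.0000
H(X) + H(Y) - H(X,Y) = 1.0000 + 1.2516 - 2.2516 = 0.0000

All forms give I(X;Y) = 0.0000 bits. ✓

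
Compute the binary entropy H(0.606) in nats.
0.6705 nats

The binary entropy function is:
H(p) = -p log(p) - (1-p) log(1-p)

H(0.606) = -0.606 × log_e(0.606) - 0.394 × log_e(0.394)
H(0.606) = 0.6705 nats

Note: Binary entropy is maximized at p=0.5 (H=1 bit) and minimized at p=0 or p=1 (H=0).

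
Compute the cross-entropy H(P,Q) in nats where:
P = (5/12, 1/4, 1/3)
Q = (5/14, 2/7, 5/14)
1.0854 nats

Cross-entropy: H(P,Q) = -Σ p(x) log q(x)

Alternatively: H(P,Q) = H(P) + D_KL(P||Q)
H(P) = 1.0776 nats
D_KL(P||Q) = 0.0078 nats

H(P,Q) = 1.0776 + 0.0078 = 1.0854 nats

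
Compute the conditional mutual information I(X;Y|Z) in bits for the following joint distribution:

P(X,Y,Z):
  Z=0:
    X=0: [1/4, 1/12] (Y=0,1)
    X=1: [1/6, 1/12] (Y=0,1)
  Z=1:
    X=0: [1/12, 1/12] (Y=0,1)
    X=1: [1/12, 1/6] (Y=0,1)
0.0118 bits

Conditional mutual information: I(X;Y|Z) = H(X|Z) + H(Y|Z) - H(X,Y|Z)

H(Z) = 0.9799
H(X,Z) = 1.9591 → H(X|Z) = 0.9793
H(Y,Z) = 1.8879 → H(Y|Z) = 0.9080
H(X,Y,Z) = 2.8554 → H(X,Y|Z) = 1.8755

I(X;Y|Z) = 0.9793 + 0.9080 - 1.8755 = 0.0118 bits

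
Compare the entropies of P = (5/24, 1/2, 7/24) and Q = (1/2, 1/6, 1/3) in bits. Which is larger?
P

Computing entropies in bits:
H(P) = 1.4899
H(Q) = 1.4591

Distribution P has higher entropy.

Intuition: The distribution closer to uniform (more spread out) has higher entropy.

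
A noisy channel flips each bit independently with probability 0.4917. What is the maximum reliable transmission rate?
0.0002 bits

For a binary symmetric channel (BSC) with error probability p:
Capacity C = 1 - H(p) bits per symbol

where H(p) = -p log₂(p) - (1-p) log₂(1-p) is the binary entropy function.

H(0.4917) = 0.9998 bits
C = 1 - 0.9998 = 0.0002 bits per symbol

This means we can reliably transmit up to 0.0002 bits of information per channel use.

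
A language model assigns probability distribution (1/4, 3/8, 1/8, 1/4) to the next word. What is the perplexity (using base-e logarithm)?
3.7467

Perplexity is e^H (or exp(H) for natural log).

First, H = -Σ p log p = 1.3209 nats
Perplexity = e^1.3209 = 3.7467

Interpretation: The model's uncertainty is equivalent to choosing uniformly among 3.7 options.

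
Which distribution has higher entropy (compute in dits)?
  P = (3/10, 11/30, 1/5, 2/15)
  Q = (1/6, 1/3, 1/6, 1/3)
Q

Computing entropies in dits:
H(P) = 0.5731
H(Q) = 0.5775

Distribution Q has higher entropy.

Intuition: The distribution closer to uniform (more spread out) has higher entropy.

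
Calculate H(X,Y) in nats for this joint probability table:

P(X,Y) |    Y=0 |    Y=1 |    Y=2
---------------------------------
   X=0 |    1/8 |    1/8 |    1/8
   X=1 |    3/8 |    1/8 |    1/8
1.6675 nats

Joint entropy is H(X,Y) = -Σ_{x,y} p(x,y) log p(x,y).

Summing over all non-zero entries:
H(X,Y) = -[1/8·log_e(1/8) + 1/8·log_e(1/8) + 1/8·log_e(1/8) + 3/8·log_e(3/8) + 1/8·log_e(1/8) + 1/8·log_e(1/8)]
H(X,Y) = 1.6675 nats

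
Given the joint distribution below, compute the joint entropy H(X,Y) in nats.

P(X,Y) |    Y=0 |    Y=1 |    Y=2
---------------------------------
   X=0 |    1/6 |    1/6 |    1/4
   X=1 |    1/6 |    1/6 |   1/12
1.7482 nats

Joint entropy is H(X,Y) = -Σ_{x,y} p(x,y) log p(x,y).

Summing over all non-zero entries:
H(X,Y) = -[1/6·log_e(1/6) + 1/6·log_e(1/6) + 1/4·log_e(1/4) + 1/6·log_e(1/6) + 1/6·log_e(1/6) + 1/12·log_e(1/12)]
H(X,Y) = 1.7482 nats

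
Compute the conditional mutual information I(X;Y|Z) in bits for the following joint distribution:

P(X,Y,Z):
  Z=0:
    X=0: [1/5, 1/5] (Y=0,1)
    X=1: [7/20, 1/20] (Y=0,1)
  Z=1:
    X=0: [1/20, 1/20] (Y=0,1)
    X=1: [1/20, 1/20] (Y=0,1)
0.0994 bits

Conditional mutual information: I(X;Y|Z) = H(X|Z) + H(Y|Z) - H(X,Y|Z)

H(Z) = 0.7219
H(X,Z) = 1.7219 → H(X|Z) = 1.0000
H(Y,Z) = 1.6388 → H(Y|Z) = 0.9168
H(X,Y,Z) = 2.5394 → H(X,Y|Z) = 1.8174

I(X;Y|Z) = 1.0000 + 0.9168 - 1.8174 = 0.0994 bits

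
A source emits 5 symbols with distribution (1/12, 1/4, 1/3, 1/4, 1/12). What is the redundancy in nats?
0.1359 nats

Redundancy measures how far a source is from maximum entropy:
R = H_max - H(X)

Maximum entropy for 5 symbols: H_max = log_e(5) = 1.6094 nats
Actual entropy: H(X) = 1.4735 nats
Redundancy: R = 1.6094 - 1.4735 = 0.1359 nats

This redundancy represents potential for compression: the source could be compressed by 0.1359 nats per symbol.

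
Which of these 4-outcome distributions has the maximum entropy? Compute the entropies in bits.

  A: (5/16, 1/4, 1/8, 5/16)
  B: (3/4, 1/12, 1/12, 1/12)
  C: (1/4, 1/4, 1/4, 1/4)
C

For a discrete distribution over n outcomes, entropy is maximized by the uniform distribution.

Computing entropies:
H(A) = 1.9238 bits
H(B) = 1.2075 bits
H(C) = 2.0000 bits

The uniform distribution (where all probabilities equal 1/4) achieves the maximum entropy of log_2(4) = 2.0000 bits.

Distribution C has the highest entropy.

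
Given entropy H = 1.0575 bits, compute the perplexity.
2.0813

Perplexity is 2^H (or exp(H) for natural log).

H = 1.0575 bits
Perplexity = 2^1.0575 = 2.0813

Interpretation: The model's uncertainty is equivalent to choosing uniformly among 2.1 options.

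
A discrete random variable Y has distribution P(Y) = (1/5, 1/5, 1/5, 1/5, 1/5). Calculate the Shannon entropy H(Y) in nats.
1.6094 nats

Shannon entropy is H(X) = -Σ p(x) log p(x).

For P = (1/5, 1/5, 1/5, 1/5, 1/5):
H = -1/5 × log_e(1/5) -1/5 × log_e(1/5) -1/5 × log_e(1/5) -1/5 × log_e(1/5) -1/5 × log_e(1/5)
H = 1.6094 nats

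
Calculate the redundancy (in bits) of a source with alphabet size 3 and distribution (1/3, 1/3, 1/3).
0.0000 bits

Redundancy measures how far a source is from maximum entropy:
R = H_max - H(X)

Maximum entropy for 3 symbols: H_max = log_2(3) = 1.5850 bits
Actual entropy: H(X) = 1.5850 bits
Redundancy: R = 1.5850 - 1.5850 = 0.0000 bits

This redundancy represents potential for compression: the source could be compressed by 0.0000 bits per symbol.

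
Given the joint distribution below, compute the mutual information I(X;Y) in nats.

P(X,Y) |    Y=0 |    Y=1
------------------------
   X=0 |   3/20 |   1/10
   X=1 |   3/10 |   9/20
0.0151 nats

Mutual information: I(X;Y) = H(X) + H(Y) - H(X,Y)

Marginals:
P(X) = (1/4, 3/4), H(X) = 0.5623 nats
P(Y) = (9/20, 11/20), H(Y) = 0.6881 nats

Joint entropy: H(X,Y) = 1.2353 nats

I(X;Y) = 0.5623 + 0.6881 - 1.2353 = 0.0151 nats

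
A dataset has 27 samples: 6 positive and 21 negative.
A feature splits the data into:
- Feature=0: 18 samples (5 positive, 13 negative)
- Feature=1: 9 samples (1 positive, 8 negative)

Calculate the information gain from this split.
0.0282 bits

Information Gain = H(Y) - H(Y|Feature)

Before split:
P(positive) = 6/27 = 0.2222
H(Y) = 0.7642 bits

After split:
Feature=0: H = 0.8524 bits (weight = 18/27)
Feature=1: H = 0.5033 bits (weight = 9/27)
H(Y|Feature) = (18/27)×0.8524 + (9/27)×0.5033 = 0.7360 bits

Information Gain = 0.7642 - 0.7360 = 0.0282 bits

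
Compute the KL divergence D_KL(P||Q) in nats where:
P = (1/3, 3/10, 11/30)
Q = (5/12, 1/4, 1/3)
0.0153 nats

KL divergence: D_KL(P||Q) = Σ p(x) log(p(x)/q(x))

Computing term by term:
  x=0: 1/3 × log_e[(1/3)/(5/12)] = 1/3 × -0.2231 = -0.0744
  x=1: 3/10 × log_e[(3/10)/(1/4)] = 3/10 × 0.1823 = 0.0547
  x=2: 11/30 × log_e[(11/30)/(1/3)] = 11/30 × 0.0953 = 0.0349

D_KL(P||Q) = 0.0153 nats

Note: KL divergence is always non-negative and equals 0 iff P = Q.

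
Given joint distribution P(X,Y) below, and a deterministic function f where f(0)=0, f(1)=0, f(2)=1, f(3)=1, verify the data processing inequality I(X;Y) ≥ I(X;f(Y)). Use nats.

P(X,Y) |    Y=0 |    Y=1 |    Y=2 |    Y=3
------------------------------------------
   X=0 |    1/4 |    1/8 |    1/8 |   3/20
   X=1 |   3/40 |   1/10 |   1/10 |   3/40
I(X;Y) = 0.0195, I(X;f(Y)) = 0.0027, inequality holds: 0.0195 ≥ 0.0027

Data Processing Inequality: For any Markov chain X → Y → Z, we have I(X;Y) ≥ I(X;Z).

Here Z = f(Y) is a deterministic function of Y, forming X → Y → Z.

Original I(X;Y) = 0.0195 nats

After applying f:
P(X,Z) where Z=f(Y):
- P(X,Z=0) = P(X,Y=0) + P(X,Y=1)
- P(X,Z=1) = P(X,Y=2) + P(X,Y=3)

I(X;Z) = I(X;f(Y)) = 0.0027 nats

Verification: 0.0195 ≥ 0.0027 ✓

Information cannot be created by processing; the function f can only lose information about X.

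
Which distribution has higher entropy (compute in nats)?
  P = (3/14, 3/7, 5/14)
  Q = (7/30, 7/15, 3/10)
P

Computing entropies in nats:
H(P) = 1.0609
H(Q) = 1.0564

Distribution P has higher entropy.

Intuition: The distribution closer to uniform (more spread out) has higher entropy.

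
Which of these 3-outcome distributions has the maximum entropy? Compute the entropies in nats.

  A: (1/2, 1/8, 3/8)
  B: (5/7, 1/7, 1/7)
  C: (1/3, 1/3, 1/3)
C

For a discrete distribution over n outcomes, entropy is maximized by the uniform distribution.

Computing entropies:
H(A) = 0.9743 nats
H(B) = 0.7963 nats
H(C) = 1.0986 nats

The uniform distribution (where all probabilities equal 1/3) achieves the maximum entropy of log_e(3) = 1.0986 nats.

Distribution C has the highest entropy.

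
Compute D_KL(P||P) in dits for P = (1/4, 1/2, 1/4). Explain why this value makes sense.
0.0000 dits

KL divergence satisfies the Gibbs inequality: D_KL(P||Q) ≥ 0 for all distributions P, Q.

D_KL(P||Q) = Σ p(x) log(p(x)/q(x))
Each term is p(x) × log_10(p(x)/p(x)) = p(x) × log_10(1) = 0, so the sum is 0.
D_KL(P||Q) = 0.0000 dits

When P = Q, the KL divergence is exactly 0, as there is no 'divergence' between identical distributions.

This non-negativity is a fundamental property: relative entropy cannot be negative because it measures how different Q is from P.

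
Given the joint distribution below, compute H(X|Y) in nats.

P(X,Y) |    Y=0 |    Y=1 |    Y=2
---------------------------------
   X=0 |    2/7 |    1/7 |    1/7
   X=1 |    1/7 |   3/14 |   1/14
0.6495 nats

Using the chain rule: H(X|Y) = H(X,Y) - H(Y)

First, compute H(X,Y) = 1.7105 nats

Marginal P(Y) = (3/7, 5/14, 3/14)
H(Y) = 1.0609 nats

H(X|Y) = H(X,Y) - H(Y) = 1.7105 - 1.0609 = 0.6495 nats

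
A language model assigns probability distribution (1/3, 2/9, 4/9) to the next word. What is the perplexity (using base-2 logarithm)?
2.8888

Perplexity is 2^H (or exp(H) for natural log).

First, H = -Σ p log p = 1.5305 bits
Perplexity = 2^1.5305 = 2.8888

Interpretation: The model's uncertainty is equivalent to choosing uniformly among 2.9 options.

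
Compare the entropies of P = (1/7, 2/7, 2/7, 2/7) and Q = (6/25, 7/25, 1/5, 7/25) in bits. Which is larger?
Q

Computing entropies in bits:
H(P) = 1.9502
H(Q) = 1.9870

Distribution Q has higher entropy.

Intuition: The distribution closer to uniform (more spread out) has higher entropy.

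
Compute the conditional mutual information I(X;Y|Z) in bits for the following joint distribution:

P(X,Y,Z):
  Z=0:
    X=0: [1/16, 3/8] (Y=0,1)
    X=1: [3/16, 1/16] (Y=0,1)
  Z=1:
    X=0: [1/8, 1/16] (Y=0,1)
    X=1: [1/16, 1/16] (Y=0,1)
0.1947 bits

Conditional mutual information: I(X;Y|Z) = H(X|Z) + H(Y|Z) - H(X,Y|Z)

H(Z) = 0.8960
H(X,Z) = 1.8496 → H(X|Z) = 0.9536
H(Y,Z) = 1.8496 → H(Y|Z) = 0.9536
H(X,Y,Z) = 2.6085 → H(X,Y|Z) = 1.7124

I(X;Y|Z) = 0.9536 + 0.9536 - 1.7124 = 0.1947 bits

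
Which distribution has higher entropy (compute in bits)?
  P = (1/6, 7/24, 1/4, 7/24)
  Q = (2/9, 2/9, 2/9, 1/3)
Q

Computing entropies in bits:
H(P) = 1.9678
H(Q) = 1.9749

Distribution Q has higher entropy.

Intuition: The distribution closer to uniform (more spread out) has higher entropy.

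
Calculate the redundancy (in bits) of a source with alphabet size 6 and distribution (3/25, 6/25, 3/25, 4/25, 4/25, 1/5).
0.0463 bits

Redundancy measures how far a source is from maximum entropy:
R = H_max - H(X)

Maximum entropy for 6 symbols: H_max = log_2(6) = 2.5850 bits
Actual entropy: H(X) = 2.5387 bits
Redundancy: R = 2.5850 - 2.5387 = 0.0463 bits

This redundancy represents potential for compression: the source could be compressed by 0.0463 bits per symbol.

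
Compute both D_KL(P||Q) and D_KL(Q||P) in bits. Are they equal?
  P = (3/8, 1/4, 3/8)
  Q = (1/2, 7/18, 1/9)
D_KL(P||Q) = 0.3431, D_KL(Q||P) = 0.2604

KL divergence is not symmetric: D_KL(P||Q) ≠ D_KL(Q||P) in general.

D_KL(P||Q) = 0.3431 bits
D_KL(Q||P) = 0.2604 bits

No, they are not equal!

This asymmetry is why KL divergence is not a true distance metric.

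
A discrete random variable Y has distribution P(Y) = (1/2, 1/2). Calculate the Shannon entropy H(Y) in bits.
1.0000 bits

Shannon entropy is H(X) = -Σ p(x) log p(x).

For P = (1/2, 1/2):
H = -1/2 × log_2(1/2) -1/2 × log_2(1/2)
H = 1.0000 bits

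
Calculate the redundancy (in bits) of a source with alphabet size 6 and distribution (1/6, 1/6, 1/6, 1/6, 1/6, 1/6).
0.0000 bits

Redundancy measures how far a source is from maximum entropy:
R = H_max - H(X)

Maximum entropy for 6 symbols: H_max = log_2(6) = 2.5850 bits
Actual entropy: H(X) = 2.5850 bits
Redundancy: R = 2.5850 - 2.5850 = 0.0000 bits

This redundancy represents potential for compression: the source could be compressed by 0.0000 bits per symbol.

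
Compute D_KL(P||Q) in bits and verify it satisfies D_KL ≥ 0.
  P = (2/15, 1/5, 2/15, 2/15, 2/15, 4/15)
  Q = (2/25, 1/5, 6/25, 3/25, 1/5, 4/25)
0.1240 bits

KL divergence satisfies the Gibbs inequality: D_KL(P||Q) ≥ 0 for all distributions P, Q.

D_KL(P||Q) = Σ p(x) log(p(x)/q(x))
Term by term:
  x=0: 2/15 × log_2[(2/15)/(2/25)] = 0.0983
  x=1: 1/5 × log_2[(1/5)/(1/5)] = 0.0000
  x=2: 2/15 × log_2[(2/15)/(6/25)] = -0.1131
  x=3: 2/15 × log_2[(2/15)/(3/25)] = 0.0203
  x=4: 2/15 × log_2[(2/15)/(1/5)] = -0.0780
  x=5: 4/15 × log_2[(4/15)/(4/25)] = 0.1965
D_KL(P||Q) = 0.1240 bits

D_KL(P||Q) = 0.1240 ≥ 0 ✓

This non-negativity is a fundamental property: relative entropy cannot be negative because it measures how different Q is from P.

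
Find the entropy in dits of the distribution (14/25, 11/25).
0.2979 dits

Shannon entropy is H(X) = -Σ p(x) log p(x).

For P = (14/25, 11/25):
H = -14/25 × log_10(14/25) -11/25 × log_10(11/25)
H = 0.2979 dits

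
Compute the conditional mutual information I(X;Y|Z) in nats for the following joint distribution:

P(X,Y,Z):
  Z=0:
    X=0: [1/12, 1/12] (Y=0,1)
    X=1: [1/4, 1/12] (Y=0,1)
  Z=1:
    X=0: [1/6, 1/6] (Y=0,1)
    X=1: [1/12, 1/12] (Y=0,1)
0.0153 nats

Conditional mutual information: I(X;Y|Z) = H(X|Z) + H(Y|Z) - H(X,Y|Z)

H(Z) = 0.6931
H(X,Z) = 1.3297 → H(X|Z) = 0.6365
H(Y,Z) = 1.3580 → H(Y|Z) = 0.6648
H(X,Y,Z) = 1.9792 → H(X,Y|Z) = 1.2861

I(X;Y|Z) = 0.6365 + 0.6648 - 1.2861 = 0.0153 nats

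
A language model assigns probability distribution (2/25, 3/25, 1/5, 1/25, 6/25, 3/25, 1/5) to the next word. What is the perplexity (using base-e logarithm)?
6.2088

Perplexity is e^H (or exp(H) for natural log).

First, H = -Σ p log p = 1.8260 nats
Perplexity = e^1.8260 = 6.2088

Interpretation: The model's uncertainty is equivalent to choosing uniformly among 6.2 options.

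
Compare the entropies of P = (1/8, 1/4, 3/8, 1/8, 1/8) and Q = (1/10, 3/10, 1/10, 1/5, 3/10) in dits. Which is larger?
Q

Computing entropies in dits:
H(P) = 0.6489
H(Q) = 0.6535

Distribution Q has higher entropy.

Intuition: The distribution closer to uniform (more spread out) has higher entropy.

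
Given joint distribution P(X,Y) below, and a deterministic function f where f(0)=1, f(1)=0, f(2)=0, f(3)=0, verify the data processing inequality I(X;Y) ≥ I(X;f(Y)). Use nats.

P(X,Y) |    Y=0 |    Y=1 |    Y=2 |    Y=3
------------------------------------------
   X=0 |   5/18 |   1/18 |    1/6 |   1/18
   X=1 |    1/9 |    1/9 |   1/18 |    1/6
I(X;Y) = 0.0983, I(X;f(Y)) = 0.0332, inequality holds: 0.0983 ≥ 0.0332

Data Processing Inequality: For any Markov chain X → Y → Z, we have I(X;Y) ≥ I(X;Z).

Here Z = f(Y) is a deterministic function of Y, forming X → Y → Z.

Original I(X;Y) = 0.0983 nats

After applying f:
P(X,Z) where Z=f(Y):
- P(X,Z=0) = P(X,Y=1) + P(X,Y=2) + P(X,Y=3)
- P(X,Z=1) = P(X,Y=0)

I(X;Z) = I(X;f(Y)) = 0.0332 nats

Verification: 0.0983 ≥ 0.0332 ✓

Information cannot be created by processing; the function f can only lose information about X.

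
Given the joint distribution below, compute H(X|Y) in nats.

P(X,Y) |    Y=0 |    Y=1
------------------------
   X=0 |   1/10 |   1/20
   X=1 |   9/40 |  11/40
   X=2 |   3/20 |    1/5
0.9852 nats

Using the chain rule: H(X|Y) = H(X,Y) - H(Y)

First, compute H(X,Y) = 1.6771 nats

Marginal P(Y) = (19/40, 21/40)
H(Y) = 0.6919 nats

H(X|Y) = H(X,Y) - H(Y) = 1.6771 - 0.6919 = 0.9852 nats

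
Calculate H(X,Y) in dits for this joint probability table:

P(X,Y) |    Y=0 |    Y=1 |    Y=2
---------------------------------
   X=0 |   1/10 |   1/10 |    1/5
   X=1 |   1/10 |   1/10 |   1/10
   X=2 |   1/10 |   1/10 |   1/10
0.9398 dits

Joint entropy is H(X,Y) = -Σ_{x,y} p(x,y) log p(x,y).

Summing over all non-zero entries:
H(X,Y) = -[1/10·log_10(1/10) + 1/10·log_10(1/10) + 1/5·log_10(1/5) + 1/10·log_10(1/10) + 1/10·log_10(1/10) + 1/10·log_10(1/10) + 1/10·log_10(1/10) + 1/10·log_10(1/10) + 1/10·log_10(1/10)]
H(X,Y) = 0.9398 dits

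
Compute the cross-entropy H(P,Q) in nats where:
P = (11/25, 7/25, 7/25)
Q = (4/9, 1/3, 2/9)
1.0856 nats

Cross-entropy: H(P,Q) = -Σ p(x) log q(x)

Alternatively: H(P,Q) = H(P) + D_KL(P||Q)
H(P) = 1.0741 nats
D_KL(P||Q) = 0.0115 nats

H(P,Q) = 1.0741 + 0.0115 = 1.0856 nats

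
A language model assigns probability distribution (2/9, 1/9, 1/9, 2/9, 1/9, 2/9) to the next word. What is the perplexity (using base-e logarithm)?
5.6696

Perplexity is e^H (or exp(H) for natural log).

First, H = -Σ p log p = 1.7351 nats
Perplexity = e^1.7351 = 5.6696

Interpretation: The model's uncertainty is equivalent to choosing uniformly among 5.7 options.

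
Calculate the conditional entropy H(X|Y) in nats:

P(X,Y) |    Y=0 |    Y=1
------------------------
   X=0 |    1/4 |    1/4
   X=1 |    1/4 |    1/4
0.6931 nats

Using the chain rule: H(X|Y) = H(X,Y) - H(Y)

First, compute H(X,Y) = 1.3863 nats

Marginal P(Y) = (1/2, 1/2)
H(Y) = 0.6931 nats

H(X|Y) = H(X,Y) - H(Y) = 1.3863 - 0.6931 = 0.6931 nats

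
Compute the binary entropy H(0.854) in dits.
0.1805 dits

The binary entropy function is:
H(p) = -p log(p) - (1-p) log(1-p)

H(0.854) = -0.854 × log_10(0.854) - 0.146 × log_10(0.146)
H(0.854) = 0.1805 dits

Note: Binary entropy is maximized at p=0.5 (H=1 bit) and minimized at p=0 or p=1 (H=0).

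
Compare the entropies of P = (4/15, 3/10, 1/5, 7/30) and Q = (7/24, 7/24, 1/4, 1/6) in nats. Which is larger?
P

Computing entropies in nats:
H(P) = 1.3751
H(Q) = 1.3640

Distribution P has higher entropy.

Intuition: The distribution closer to uniform (more spread out) has higher entropy.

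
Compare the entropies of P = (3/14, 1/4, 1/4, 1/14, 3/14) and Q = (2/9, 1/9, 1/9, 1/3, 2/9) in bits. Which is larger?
P

Computing entropies in bits:
H(P) = 2.2244
H(Q) = 2.1972

Distribution P has higher entropy.

Intuition: The distribution closer to uniform (more spread out) has higher entropy.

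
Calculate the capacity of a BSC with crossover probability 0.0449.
0.7357 bits

For a binary symmetric channel (BSC) with error probability p:
Capacity C = 1 - H(p) bits per symbol

where H(p) = -p log₂(p) - (1-p) log₂(1-p) is the binary entropy function.

H(0.0449) = 0.2643 bits
C = 1 - 0.2643 = 0.7357 bits per symbol

This means we can reliably transmit up to 0.7357 bits of information per channel use.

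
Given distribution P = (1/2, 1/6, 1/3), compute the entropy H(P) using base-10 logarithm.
0.4392 dits

Shannon entropy is H(X) = -Σ p(x) log p(x).

For P = (1/2, 1/6, 1/3):
H = -1/2 × log_10(1/2) -1/6 × log_10(1/6) -1/3 × log_10(1/3)
H = 0.4392 dits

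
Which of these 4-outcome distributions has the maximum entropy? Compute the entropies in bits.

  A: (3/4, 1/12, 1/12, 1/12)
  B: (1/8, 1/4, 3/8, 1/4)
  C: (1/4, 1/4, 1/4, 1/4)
C

For a discrete distribution over n outcomes, entropy is maximized by the uniform distribution.

Computing entropies:
H(A) = 1.2075 bits
H(B) = 1.9056 bits
H(C) = 2.0000 bits

The uniform distribution (where all probabilities equal 1/4) achieves the maximum entropy of log_2(4) = 2.0000 bits.

Distribution C has the highest entropy.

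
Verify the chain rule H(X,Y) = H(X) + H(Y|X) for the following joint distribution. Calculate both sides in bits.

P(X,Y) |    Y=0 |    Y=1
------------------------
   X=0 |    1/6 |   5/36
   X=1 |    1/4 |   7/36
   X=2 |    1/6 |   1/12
H(X,Y) = 2.5153, H(X) = 1.5426, H(Y|X) = 0.9727 (all in bits)

Chain rule: H(X,Y) = H(X) + H(Y|X)

Left side — joint entropy directly:
H(X,Y) = -Σ p(x,y) log p(x,y) = 2.5153 bits

Right side — compute H(Y|X) from the conditional distributions:
P(X) = (11/36, 4/9, 1/4), so H(X) = 1.5426 bits
H(Y|X) = Σ_x P(X=x) · H(Y|X=x):
  P(Y|X=0) = (6/11, 5/11), H(Y|X=0) = 0.9940, weight P(X=0) = 11/36
  P(Y|X=1) = (9/16, 7/16), H(Y|X=1) = 0.9887, weight P(X=1) = 4/9
  P(Y|X=2) = (2/3, 1/3), H(Y|X=2) = 0.9183, weight P(X=2) = 1/4
H(Y|X) = 0.9727 bits

H(X) + H(Y|X) = 1.5426 + 0.9727 = 2.5153 bits

Both sides equal 2.5153 bits. ✓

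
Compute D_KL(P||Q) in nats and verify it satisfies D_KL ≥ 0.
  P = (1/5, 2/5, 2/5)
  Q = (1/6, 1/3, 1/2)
0.0201 nats

KL divergence satisfies the Gibbs inequality: D_KL(P||Q) ≥ 0 for all distributions P, Q.

D_KL(P||Q) = Σ p(x) log(p(x)/q(x))
Term by term:
  x=0: 1/5 × log_e[(1/5)/(1/6)] = 0.0365
  x=1: 2/5 × log_e[(2/5)/(1/3)] = 0.0729
  x=2: 2/5 × log_e[(2/5)/(1/2)] = -0.0893
D_KL(P||Q) = 0.0201 nats

D_KL(P||Q) = 0.0201 ≥ 0 ✓

This non-negativity is a fundamental property: relative entropy cannot be negative because it measures how different Q is from P.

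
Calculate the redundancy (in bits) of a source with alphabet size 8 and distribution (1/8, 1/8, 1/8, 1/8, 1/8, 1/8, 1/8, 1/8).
0.0000 bits

Redundancy measures how far a source is from maximum entropy:
R = H_max - H(X)

Maximum entropy for 8 symbols: H_max = log_2(8) = 3.0000 bits
Actual entropy: H(X) = 3.0000 bits
Redundancy: R = 3.0000 - 3.0000 = 0.0000 bits

This redundancy represents potential for compression: the source could be compressed by 0.0000 bits per symbol.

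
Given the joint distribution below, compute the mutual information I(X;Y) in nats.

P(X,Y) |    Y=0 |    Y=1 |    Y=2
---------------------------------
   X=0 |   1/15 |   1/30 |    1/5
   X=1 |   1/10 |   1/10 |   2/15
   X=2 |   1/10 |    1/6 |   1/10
0.0672 nats

Mutual information: I(X;Y) = H(X) + H(Y) - H(X,Y)

Marginals:
P(X) = (3/10, 1/3, 11/30), H(X) = 1.0953 nats
P(Y) = (4/15, 3/10, 13/30), H(Y) = 1.0760 nats

Joint entropy: H(X,Y) = 2.1041 nats

I(X;Y) = 1.0953 + 1.0760 - 2.1041 = 0.0672 nats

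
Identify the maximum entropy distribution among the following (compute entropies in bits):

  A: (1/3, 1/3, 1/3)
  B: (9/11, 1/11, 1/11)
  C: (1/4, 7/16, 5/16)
A

For a discrete distribution over n outcomes, entropy is maximized by the uniform distribution.

Computing entropies:
H(A) = 1.5850 bits
H(B) = 0.8659 bits
H(C) = 1.5462 bits

The uniform distribution (where all probabilities equal 1/3) achieves the maximum entropy of log_2(3) = 1.5850 bits.

Distribution A has the highest entropy.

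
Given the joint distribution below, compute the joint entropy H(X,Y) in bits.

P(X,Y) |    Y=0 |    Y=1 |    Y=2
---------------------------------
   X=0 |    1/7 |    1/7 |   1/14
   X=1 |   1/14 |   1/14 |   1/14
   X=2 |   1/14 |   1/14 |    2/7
2.9502 bits

Joint entropy is H(X,Y) = -Σ_{x,y} p(x,y) log p(x,y).

Summing over all non-zero entries:
H(X,Y) = -[1/7·log_2(1/7) + 1/7·log_2(1/7) + 1/14·log_2(1/14) + 1/14·log_2(1/14) + 1/14·log_2(1/14) + 1/14·log_2(1/14) + 1/14·log_2(1/14) + 1/14·log_2(1/14) + 2/7·log_2(2/7)]
H(X,Y) = 2.9502 bits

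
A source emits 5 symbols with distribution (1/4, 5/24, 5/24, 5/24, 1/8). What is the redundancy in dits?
0.0098 dits

Redundancy measures how far a source is from maximum entropy:
R = H_max - H(X)

Maximum entropy for 5 symbols: H_max = log_10(5) = 0.6990 dits
Actual entropy: H(X) = 0.6892 dits
Redundancy: R = 0.6990 - 0.6892 = 0.0098 dits

This redundancy represents potential for compression: the source could be compressed by 0.0098 dits per symbol.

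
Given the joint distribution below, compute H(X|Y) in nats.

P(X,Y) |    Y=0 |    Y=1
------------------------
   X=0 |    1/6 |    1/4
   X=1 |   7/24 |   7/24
0.6743 nats

Using the chain rule: H(X|Y) = H(X,Y) - H(Y)

First, compute H(X,Y) = 1.3640 nats

Marginal P(Y) = (11/24, 13/24)
H(Y) = 0.6897 nats

H(X|Y) = H(X,Y) - H(Y) = 1.3640 - 0.6897 = 0.6743 nats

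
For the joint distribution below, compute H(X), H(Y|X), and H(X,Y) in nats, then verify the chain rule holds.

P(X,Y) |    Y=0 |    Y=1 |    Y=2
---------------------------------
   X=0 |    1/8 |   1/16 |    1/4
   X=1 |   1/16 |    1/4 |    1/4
H(X,Y) = 1.6462, H(X) = 0.6853, H(Y|X) = 0.9609 (all in nats)

Chain rule: H(X,Y) = H(X) + H(Y|X)

Left side — joint entropy directly:
H(X,Y) = -Σ p(x,y) log p(x,y) = 1.6462 nats

Right side — compute H(Y|X) from the conditional distributions:
P(X) = (7/16, 9/16), so H(X) = 0.6853 nats
H(Y|X) = Σ_x P(X=x) · H(Y|X=x):
  P(Y|X=0) = (2/7, 1/7, 4/7), H(Y|X=0) = 0.9557, weight P(X=0) = 7/16
  P(Y|X=1) = (1/9, 4/9, 4/9), H(Y|X=1) = 0.9650, weight P(X=1) = 9/16
H(Y|X) = 0.9609 nats

H(X) + H(Y|X) = 0.6853 + 0.9609 = 1.6462 nats

Both sides equal 1.6462 nats. ✓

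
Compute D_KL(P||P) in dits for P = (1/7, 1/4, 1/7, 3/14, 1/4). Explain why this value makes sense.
0.0000 dits

KL divergence satisfies the Gibbs inequality: D_KL(P||Q) ≥ 0 for all distributions P, Q.

D_KL(P||Q) = Σ p(x) log(p(x)/q(x))
Each term is p(x) × log_10(p(x)/p(x)) = p(x) × log_10(1) = 0, so the sum is 0.
D_KL(P||Q) = 0.0000 dits

When P = Q, the KL divergence is exactly 0, as there is no 'divergence' between identical distributions.

This non-negativity is a fundamental property: relative entropy cannot be negative because it measures how different Q is from P.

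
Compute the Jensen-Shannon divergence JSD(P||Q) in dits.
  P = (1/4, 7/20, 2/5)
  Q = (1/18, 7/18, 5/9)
0.0175 dits

Jensen-Shannon divergence is:
JSD(P||Q) = 0.5 × D_KL(P||M) + 0.5 × D_KL(Q||M)
where M = 0.5 × (P + Q) is the mixture distribution.

M = 0.5 × (1/4, 7/20, 2/5) + 0.5 × (1/18, 7/18, 5/9) = (0.152778, 0.369444, 0.477778)

D_KL(P||M) = 0.0144 dits
D_KL(Q||M) = 0.0206 dits

JSD(P||Q) = 0.5 × 0.0144 + 0.5 × 0.0206 = 0.0175 dits

Unlike KL divergence, JSD is symmetric and bounded: 0 ≤ JSD ≤ log(2).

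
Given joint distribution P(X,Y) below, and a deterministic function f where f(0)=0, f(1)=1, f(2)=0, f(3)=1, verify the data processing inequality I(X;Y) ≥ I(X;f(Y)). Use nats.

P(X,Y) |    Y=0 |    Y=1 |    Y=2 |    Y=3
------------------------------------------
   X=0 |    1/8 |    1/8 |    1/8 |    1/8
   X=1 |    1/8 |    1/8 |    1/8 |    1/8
I(X;Y) = 0.0000, I(X;f(Y)) = 0.0000, inequality holds: 0.0000 ≥ 0.0000

Data Processing Inequality: For any Markov chain X → Y → Z, we have I(X;Y) ≥ I(X;Z).

Here Z = f(Y) is a deterministic function of Y, forming X → Y → Z.

Original I(X;Y) = 0.0000 nats

After applying f:
P(X,Z) where Z=f(Y):
- P(X,Z=0) = P(X,Y=0) + P(X,Y=2)
- P(X,Z=1) = P(X,Y=1) + P(X,Y=3)

I(X;Z) = I(X;f(Y)) = 0.0000 nats

Verification: 0.0000 ≥ 0.0000 ✓

Information cannot be created by processing; the function f can only lose information about X.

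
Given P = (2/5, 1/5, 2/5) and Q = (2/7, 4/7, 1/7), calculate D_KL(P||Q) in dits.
0.1461 dits

KL divergence: D_KL(P||Q) = Σ p(x) log(p(x)/q(x))

Computing term by term:
  x=0: 2/5 × log_10[(2/5)/(2/7)] = 2/5 × 0.1461 = 0.0585
  x=1: 1/5 × log_10[(1/5)/(4/7)] = 1/5 × -0.4559 = -0.0912
  x=2: 2/5 × log_10[(2/5)/(1/7)] = 2/5 × 0.4472 = 0.1789

D_KL(P||Q) = 0.1461 dits

Note: KL divergence is always non-negative and equals 0 iff P = Q.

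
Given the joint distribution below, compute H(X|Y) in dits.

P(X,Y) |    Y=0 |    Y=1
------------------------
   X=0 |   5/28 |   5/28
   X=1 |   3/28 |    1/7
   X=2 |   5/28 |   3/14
0.4689 dits

Using the chain rule: H(X|Y) = H(X,Y) - H(Y)

First, compute H(X,Y) = 0.7688 dits

Marginal P(Y) = (13/28, 15/28)
H(Y) = 0.2999 dits

H(X|Y) = H(X,Y) - H(Y) = 0.7688 - 0.2999 = 0.4689 dits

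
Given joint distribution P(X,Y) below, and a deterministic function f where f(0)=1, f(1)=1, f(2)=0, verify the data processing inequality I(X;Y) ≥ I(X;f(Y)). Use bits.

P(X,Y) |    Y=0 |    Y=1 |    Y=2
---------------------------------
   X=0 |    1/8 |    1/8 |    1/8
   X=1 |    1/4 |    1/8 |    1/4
I(X;Y) = 0.0157, I(X;f(Y)) = 0.0032, inequality holds: 0.0157 ≥ 0.0032

Data Processing Inequality: For any Markov chain X → Y → Z, we have I(X;Y) ≥ I(X;Z).

Here Z = f(Y) is a deterministic function of Y, forming X → Y → Z.

Original I(X;Y) = 0.0157 bits

After applying f:
P(X,Z) where Z=f(Y):
- P(X,Z=0) = P(X,Y=2)
- P(X,Z=1) = P(X,Y=0) + P(X,Y=1)

I(X;Z) = I(X;f(Y)) = 0.0032 bits

Verification: 0.0157 ≥ 0.0032 ✓

Information cannot be created by processing; the function f can only lose information about X.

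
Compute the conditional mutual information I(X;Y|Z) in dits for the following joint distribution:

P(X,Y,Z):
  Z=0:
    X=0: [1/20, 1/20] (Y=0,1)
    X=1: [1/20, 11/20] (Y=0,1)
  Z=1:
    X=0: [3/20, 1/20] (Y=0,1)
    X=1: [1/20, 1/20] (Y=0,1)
0.0238 dits

Conditional mutual information: I(X;Y|Z) = H(X|Z) + H(Y|Z) - H(X,Y|Z)

H(Z) = 0.2653
H(X,Z) = 0.4729 → H(X|Z) = 0.2076
H(Y,Z) = 0.4729 → H(Y|Z) = 0.2076
H(X,Y,Z) = 0.6567 → H(X,Y|Z) = 0.3914

I(X;Y|Z) = 0.2076 + 0.2076 - 0.3914 = 0.0238 dits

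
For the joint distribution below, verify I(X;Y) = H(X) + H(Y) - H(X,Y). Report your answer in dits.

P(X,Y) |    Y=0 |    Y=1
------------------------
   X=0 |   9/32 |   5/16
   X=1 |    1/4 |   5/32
I(X;Y) = 0.0042 dits

Mutual information has multiple equivalent forms:
- I(X;Y) = H(X) - H(X|Y)
- I(X;Y) = H(Y) - H(Y|X)
- I(X;Y) = H(X) + H(Y) - H(X,Y)

Computing all quantities:
H(X) = 0.2934, H(Y) = 0.3002, H(X,Y) = 0.5893
H(X|Y) = 0.2891, H(Y|X) = 0.2959

Verification:
H(X) - H(X|Y) = 0.2934 - 0.2891 = 0.0042
H(Y) - H(Y|X) = 0.3002 - 0.2959 = 0.0042
H(X) + H(Y) - H(X,Y) = 0.2934 + 0.3002 - 0.5893 = 0.0042

All forms give I(X;Y) = 0.0042 dits. ✓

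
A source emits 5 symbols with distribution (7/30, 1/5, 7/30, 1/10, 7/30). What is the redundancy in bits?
0.0557 bits

Redundancy measures how far a source is from maximum entropy:
R = H_max - H(X)

Maximum entropy for 5 symbols: H_max = log_2(5) = 2.3219 bits
Actual entropy: H(X) = 2.2663 bits
Redundancy: R = 2.3219 - 2.2663 = 0.0557 bits

This redundancy represents potential for compression: the source could be compressed by 0.0557 bits per symbol.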